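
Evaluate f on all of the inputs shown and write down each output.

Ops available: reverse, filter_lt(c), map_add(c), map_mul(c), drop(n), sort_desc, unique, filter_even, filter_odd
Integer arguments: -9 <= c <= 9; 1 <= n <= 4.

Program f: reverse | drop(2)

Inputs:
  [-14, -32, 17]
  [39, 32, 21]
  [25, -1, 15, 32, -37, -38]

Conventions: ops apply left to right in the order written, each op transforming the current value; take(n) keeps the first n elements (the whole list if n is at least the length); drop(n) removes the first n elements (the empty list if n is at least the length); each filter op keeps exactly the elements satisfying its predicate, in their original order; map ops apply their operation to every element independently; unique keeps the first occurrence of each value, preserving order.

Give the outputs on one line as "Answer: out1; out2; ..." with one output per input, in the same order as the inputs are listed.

[-14]; [39]; [32, 15, -1, 25]

Execution, op by op:
  [-14, -32, 17] -> [17, -32, -14] -> [-14]
  [39, 32, 21] -> [21, 32, 39] -> [39]
  [25, -1, 15, 32, -37, -38] -> [-38, -37, 32, 15, -1, 25] -> [32, 15, -1, 25]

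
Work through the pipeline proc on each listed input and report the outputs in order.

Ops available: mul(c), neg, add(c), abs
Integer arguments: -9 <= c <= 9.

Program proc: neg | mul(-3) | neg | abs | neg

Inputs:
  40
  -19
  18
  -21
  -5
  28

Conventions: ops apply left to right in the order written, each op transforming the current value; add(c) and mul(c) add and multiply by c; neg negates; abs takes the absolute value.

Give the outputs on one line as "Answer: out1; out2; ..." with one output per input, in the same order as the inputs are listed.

-120; -57; -54; -63; -15; -84

Execution, op by op:
  40 -> -40 -> 120 -> -120 -> 120 -> -120
  -19 -> 19 -> -57 -> 57 -> 57 -> -57
  18 -> -18 -> 54 -> -54 -> 54 -> -54
  -21 -> 21 -> -63 -> 63 -> 63 -> -63
  -5 -> 5 -> -15 -> 15 -> 15 -> -15
  28 -> -28 -> 84 -> -84 -> 84 -> -84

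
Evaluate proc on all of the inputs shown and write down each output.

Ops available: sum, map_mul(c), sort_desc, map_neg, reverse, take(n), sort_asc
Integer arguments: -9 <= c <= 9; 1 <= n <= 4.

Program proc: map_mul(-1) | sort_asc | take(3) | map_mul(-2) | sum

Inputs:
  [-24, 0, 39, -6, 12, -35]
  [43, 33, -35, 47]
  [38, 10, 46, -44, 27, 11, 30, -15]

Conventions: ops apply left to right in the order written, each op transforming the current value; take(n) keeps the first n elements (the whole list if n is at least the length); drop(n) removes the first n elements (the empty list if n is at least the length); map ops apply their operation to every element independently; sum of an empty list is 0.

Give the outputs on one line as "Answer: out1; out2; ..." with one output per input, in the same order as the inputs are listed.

102; 246; 228

Execution, op by op:
  [-24, 0, 39, -6, 12, -35] -> [24, 0, -39, 6, -12, 35] -> [-39, -12, 0, 6, 24, 35] -> [-39, -12, 0] -> [78, 24, 0] -> 102
  [43, 33, -35, 47] -> [-43, -33, 35, -47] -> [-47, -43, -33, 35] -> [-47, -43, -33] -> [94, 86, 66] -> 246
  [38, 10, 46, -44, 27, 11, 30, -15] -> [-38, -10, -46, 44, -27, -11, -30, 15] -> [-46, -38, -30, -27, -11, -10, 15, 44] -> [-46, -38, -30] -> [92, 76, 60] -> 228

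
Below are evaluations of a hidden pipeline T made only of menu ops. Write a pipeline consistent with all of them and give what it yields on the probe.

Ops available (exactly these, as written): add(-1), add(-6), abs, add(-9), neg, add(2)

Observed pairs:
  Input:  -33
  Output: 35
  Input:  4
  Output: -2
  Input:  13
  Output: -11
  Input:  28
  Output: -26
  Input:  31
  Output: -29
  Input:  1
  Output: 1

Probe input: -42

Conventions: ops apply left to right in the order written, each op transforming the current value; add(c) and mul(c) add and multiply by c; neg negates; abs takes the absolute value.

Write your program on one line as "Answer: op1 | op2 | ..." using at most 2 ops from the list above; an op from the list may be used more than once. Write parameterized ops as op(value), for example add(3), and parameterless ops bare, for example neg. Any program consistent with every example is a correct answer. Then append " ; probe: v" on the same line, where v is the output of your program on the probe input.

neg | add(2) ; probe: 44

Check, running the answer program on each example:
  -33 -> 33 -> 35
  4 -> -4 -> -2
  13 -> -13 -> -11
  28 -> -28 -> -26
  31 -> -31 -> -29
  1 -> -1 -> 1
  probe: -42 -> 42 -> 44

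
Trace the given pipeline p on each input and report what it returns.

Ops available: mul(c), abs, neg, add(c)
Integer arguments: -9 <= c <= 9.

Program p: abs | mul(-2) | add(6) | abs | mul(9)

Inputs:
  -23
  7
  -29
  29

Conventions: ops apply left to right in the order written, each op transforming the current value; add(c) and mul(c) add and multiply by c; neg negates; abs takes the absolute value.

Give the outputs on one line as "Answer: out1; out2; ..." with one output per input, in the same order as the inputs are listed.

Execution, op by op:
  -23 -> 23 -> -46 -> -40 -> 40 -> 360
  7 -> 7 -> -14 -> -8 -> 8 -> 72
  -29 -> 29 -> -58 -> -52 -> 52 -> 468
  29 -> 29 -> -58 -> -52 -> 52 -> 468

360; 72; 468; 468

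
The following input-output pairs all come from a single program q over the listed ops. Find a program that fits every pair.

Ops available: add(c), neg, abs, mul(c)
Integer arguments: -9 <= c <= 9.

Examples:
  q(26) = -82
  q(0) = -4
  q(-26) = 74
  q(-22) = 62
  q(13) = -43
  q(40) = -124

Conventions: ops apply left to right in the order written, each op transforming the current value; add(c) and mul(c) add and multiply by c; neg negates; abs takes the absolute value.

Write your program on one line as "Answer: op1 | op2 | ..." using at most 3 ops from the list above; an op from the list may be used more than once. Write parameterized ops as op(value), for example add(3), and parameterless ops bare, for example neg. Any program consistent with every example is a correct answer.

mul(3) | add(4) | neg

Check, running the answer program on each example:
  26 -> 78 -> 82 -> -82
  0 -> 0 -> 4 -> -4
  -26 -> -78 -> -74 -> 74
  -22 -> -66 -> -62 -> 62
  13 -> 39 -> 43 -> -43
  40 -> 120 -> 124 -> -124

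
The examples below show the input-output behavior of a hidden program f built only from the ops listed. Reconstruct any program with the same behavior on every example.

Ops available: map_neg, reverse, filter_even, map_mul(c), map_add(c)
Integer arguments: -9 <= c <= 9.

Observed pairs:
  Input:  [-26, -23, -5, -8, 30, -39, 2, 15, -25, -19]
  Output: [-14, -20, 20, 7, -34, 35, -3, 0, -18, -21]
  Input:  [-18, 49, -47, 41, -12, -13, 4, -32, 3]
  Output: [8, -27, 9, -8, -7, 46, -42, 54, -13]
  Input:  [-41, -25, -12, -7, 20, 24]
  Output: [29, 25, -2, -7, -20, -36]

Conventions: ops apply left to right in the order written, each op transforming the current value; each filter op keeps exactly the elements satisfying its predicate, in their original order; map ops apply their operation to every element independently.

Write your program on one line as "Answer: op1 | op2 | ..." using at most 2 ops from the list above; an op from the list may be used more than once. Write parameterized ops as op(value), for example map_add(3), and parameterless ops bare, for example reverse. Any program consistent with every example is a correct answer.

reverse | map_add(5)

Check, running the answer program on each example:
  [-26, -23, -5, -8, 30, -39, 2, 15, -25, -19] -> [-19, -25, 15, 2, -39, 30, -8, -5, -23, -26] -> [-14, -20, 20, 7, -34, 35, -3, 0, -18, -21]
  [-18, 49, -47, 41, -12, -13, 4, -32, 3] -> [3, -32, 4, -13, -12, 41, -47, 49, -18] -> [8, -27, 9, -8, -7, 46, -42, 54, -13]
  [-41, -25, -12, -7, 20, 24] -> [24, 20, -7, -12, -25, -41] -> [29, 25, -2, -7, -20, -36]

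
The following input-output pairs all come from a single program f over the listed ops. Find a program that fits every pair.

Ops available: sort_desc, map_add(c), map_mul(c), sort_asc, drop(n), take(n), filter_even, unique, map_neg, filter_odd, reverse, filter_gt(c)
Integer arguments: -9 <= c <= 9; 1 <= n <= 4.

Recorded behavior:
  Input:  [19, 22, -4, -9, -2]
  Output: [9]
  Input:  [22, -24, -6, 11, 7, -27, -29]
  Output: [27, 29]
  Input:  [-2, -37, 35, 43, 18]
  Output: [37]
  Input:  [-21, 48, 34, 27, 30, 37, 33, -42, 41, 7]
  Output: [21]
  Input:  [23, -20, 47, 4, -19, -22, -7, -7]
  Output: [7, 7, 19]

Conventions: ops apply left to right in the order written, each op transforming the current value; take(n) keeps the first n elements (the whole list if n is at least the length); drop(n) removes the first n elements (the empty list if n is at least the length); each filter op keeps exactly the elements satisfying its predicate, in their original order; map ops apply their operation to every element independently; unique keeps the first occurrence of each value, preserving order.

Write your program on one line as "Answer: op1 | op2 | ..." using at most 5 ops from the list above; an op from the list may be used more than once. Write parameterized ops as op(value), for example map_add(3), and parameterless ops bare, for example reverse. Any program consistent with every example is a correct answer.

reverse | map_neg | sort_asc | filter_odd | filter_gt(-4)

Check, running the answer program on each example:
  [19, 22, -4, -9, -2] -> [-2, -9, -4, 22, 19] -> [2, 9, 4, -22, -19] -> [-22, -19, 2, 4, 9] -> [-19, 9] -> [9]
  [22, -24, -6, 11, 7, -27, -29] -> [-29, -27, 7, 11, -6, -24, 22] -> [29, 27, -7, -11, 6, 24, -22] -> [-22, -11, -7, 6, 24, 27, 29] -> [-11, -7, 27, 29] -> [27, 29]
  [-2, -37, 35, 43, 18] -> [18, 43, 35, -37, -2] -> [-18, -43, -35, 37, 2] -> [-43, -35, -18, 2, 37] -> [-43, -35, 37] -> [37]
  [-21, 48, 34, 27, 30, 37, 33, -42, 41, 7] -> [7, 41, -42, 33, 37, 30, 27, 34, 48, -21] -> [-7, -41, 42, -33, -37, -30, -27, -34, -48, 21] -> [-48, -41, -37, -34, -33, -30, -27, -7, 21, 42] -> [-41, -37, -33, -27, -7, 21] -> [21]
  [23, -20, 47, 4, -19, -22, -7, -7] -> [-7, -7, -22, -19, 4, 47, -20, 23] -> [7, 7, 22, 19, -4, -47, 20, -23] -> [-47, -23, -4, 7, 7, 19, 20, 22] -> [-47, -23, 7, 7, 19] -> [7, 7, 19]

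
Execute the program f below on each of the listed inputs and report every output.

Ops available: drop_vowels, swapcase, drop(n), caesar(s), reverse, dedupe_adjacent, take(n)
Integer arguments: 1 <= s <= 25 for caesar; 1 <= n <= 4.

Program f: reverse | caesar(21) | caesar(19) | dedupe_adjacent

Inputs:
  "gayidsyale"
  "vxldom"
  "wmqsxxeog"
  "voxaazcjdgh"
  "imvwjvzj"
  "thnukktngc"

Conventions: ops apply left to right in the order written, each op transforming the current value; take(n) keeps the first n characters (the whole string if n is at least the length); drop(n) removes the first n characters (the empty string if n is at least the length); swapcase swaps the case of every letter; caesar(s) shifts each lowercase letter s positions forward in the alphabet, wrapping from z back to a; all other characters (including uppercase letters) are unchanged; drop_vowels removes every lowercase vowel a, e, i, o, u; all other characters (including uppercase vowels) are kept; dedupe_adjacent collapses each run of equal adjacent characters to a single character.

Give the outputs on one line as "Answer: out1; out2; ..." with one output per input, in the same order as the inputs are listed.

Execution, op by op:
  "gayidsyale" -> "elaysdiyag" -> "zgvtnydtvb" -> "szomgrwmou" -> "szomgrwmou"
  "vxldom" -> "modlxv" -> "hjygsq" -> "acrzlj" -> "acrzlj"
  "wmqsxxeog" -> "goexxsqmw" -> "bjzssnlhr" -> "ucsllgeak" -> "ucslgeak"
  "voxaazcjdgh" -> "hgdjczaaxov" -> "cbyexuvvsjq" -> "vurxqnoolcj" -> "vurxqnolcj"
  "imvwjvzj" -> "jzvjwvmi" -> "euqerqhd" -> "xnjxkjaw" -> "xnjxkjaw"
  "thnukktngc" -> "cgntkkunht" -> "xbioffpico" -> "qubhyyibvh" -> "qubhyibvh"

"szomgrwmou"; "acrzlj"; "ucslgeak"; "vurxqnolcj"; "xnjxkjaw"; "qubhyibvh"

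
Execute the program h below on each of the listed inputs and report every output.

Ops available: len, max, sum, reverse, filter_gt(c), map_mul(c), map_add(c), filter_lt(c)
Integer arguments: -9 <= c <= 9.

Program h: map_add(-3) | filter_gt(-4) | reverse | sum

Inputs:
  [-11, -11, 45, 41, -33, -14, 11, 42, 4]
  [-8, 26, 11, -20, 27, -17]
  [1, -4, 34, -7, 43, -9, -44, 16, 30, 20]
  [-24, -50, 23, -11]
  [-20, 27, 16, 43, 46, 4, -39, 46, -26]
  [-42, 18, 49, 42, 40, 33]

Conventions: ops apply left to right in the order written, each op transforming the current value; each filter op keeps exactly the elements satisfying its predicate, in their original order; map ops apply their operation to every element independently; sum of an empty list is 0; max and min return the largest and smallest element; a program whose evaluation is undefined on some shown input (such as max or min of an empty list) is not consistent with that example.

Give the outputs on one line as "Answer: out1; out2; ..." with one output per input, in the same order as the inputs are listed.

Execution, op by op:
  [-11, -11, 45, 41, -33, -14, 11, 42, 4] -> [-14, -14, 42, 38, -36, -17, 8, 39, 1] -> [42, 38, 8, 39, 1] -> [1, 39, 8, 38, 42] -> 128
  [-8, 26, 11, -20, 27, -17] -> [-11, 23, 8, -23, 24, -20] -> [23, 8, 24] -> [24, 8, 23] -> 55
  [1, -4, 34, -7, 43, -9, -44, 16, 30, 20] -> [-2, -7, 31, -10, 40, -12, -47, 13, 27, 17] -> [-2, 31, 40, 13, 27, 17] -> [17, 27, 13, 40, 31, -2] -> 126
  [-24, -50, 23, -11] -> [-27, -53, 20, -14] -> [20] -> [20] -> 20
  [-20, 27, 16, 43, 46, 4, -39, 46, -26] -> [-23, 24, 13, 40, 43, 1, -42, 43, -29] -> [24, 13, 40, 43, 1, 43] -> [43, 1, 43, 40, 13, 24] -> 164
  [-42, 18, 49, 42, 40, 33] -> [-45, 15, 46, 39, 37, 30] -> [15, 46, 39, 37, 30] -> [30, 37, 39, 46, 15] -> 167

128; 55; 126; 20; 164; 167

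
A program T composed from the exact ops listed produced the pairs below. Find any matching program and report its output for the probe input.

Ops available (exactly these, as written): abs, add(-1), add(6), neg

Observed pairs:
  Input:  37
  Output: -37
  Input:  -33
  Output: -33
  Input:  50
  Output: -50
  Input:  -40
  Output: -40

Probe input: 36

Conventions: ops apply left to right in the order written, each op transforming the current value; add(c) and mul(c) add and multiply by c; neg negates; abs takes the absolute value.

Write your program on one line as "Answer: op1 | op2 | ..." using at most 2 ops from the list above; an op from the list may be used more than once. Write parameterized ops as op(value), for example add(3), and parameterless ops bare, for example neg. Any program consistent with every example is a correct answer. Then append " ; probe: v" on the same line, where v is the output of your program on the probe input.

abs | neg ; probe: -36

Check, running the answer program on each example:
  37 -> 37 -> -37
  -33 -> 33 -> -33
  50 -> 50 -> -50
  -40 -> 40 -> -40
  probe: 36 -> 36 -> -36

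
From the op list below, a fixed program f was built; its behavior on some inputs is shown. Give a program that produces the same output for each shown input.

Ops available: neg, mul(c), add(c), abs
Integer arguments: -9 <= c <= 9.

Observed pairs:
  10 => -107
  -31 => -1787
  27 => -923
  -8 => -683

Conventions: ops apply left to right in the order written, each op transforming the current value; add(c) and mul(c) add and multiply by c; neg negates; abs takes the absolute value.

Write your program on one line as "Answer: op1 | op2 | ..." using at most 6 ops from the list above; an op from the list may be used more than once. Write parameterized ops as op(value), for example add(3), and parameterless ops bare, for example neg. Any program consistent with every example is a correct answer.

add(-7) | mul(-6) | abs | add(-4) | mul(-8) | add(5)

Check, running the answer program on each example:
  10 -> 3 -> -18 -> 18 -> 14 -> -112 -> -107
  -31 -> -38 -> 228 -> 228 -> 224 -> -1792 -> -1787
  27 -> 20 -> -120 -> 120 -> 116 -> -928 -> -923
  -8 -> -15 -> 90 -> 90 -> 86 -> -688 -> -683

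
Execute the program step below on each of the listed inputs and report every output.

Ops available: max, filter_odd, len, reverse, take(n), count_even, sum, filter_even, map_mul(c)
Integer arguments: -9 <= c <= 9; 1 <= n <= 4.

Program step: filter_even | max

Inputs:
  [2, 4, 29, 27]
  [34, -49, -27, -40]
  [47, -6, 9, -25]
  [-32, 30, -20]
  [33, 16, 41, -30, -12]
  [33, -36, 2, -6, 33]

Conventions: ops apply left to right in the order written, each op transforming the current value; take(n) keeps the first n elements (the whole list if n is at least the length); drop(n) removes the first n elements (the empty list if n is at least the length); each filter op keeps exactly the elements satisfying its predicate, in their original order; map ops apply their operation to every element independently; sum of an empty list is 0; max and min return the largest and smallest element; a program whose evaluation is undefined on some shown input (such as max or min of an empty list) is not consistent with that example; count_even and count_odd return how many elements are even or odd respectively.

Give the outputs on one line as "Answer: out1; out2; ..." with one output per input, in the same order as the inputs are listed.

4; 34; -6; 30; 16; 2

Execution, op by op:
  [2, 4, 29, 27] -> [2, 4] -> 4
  [34, -49, -27, -40] -> [34, -40] -> 34
  [47, -6, 9, -25] -> [-6] -> -6
  [-32, 30, -20] -> [-32, 30, -20] -> 30
  [33, 16, 41, -30, -12] -> [16, -30, -12] -> 16
  [33, -36, 2, -6, 33] -> [-36, 2, -6] -> 2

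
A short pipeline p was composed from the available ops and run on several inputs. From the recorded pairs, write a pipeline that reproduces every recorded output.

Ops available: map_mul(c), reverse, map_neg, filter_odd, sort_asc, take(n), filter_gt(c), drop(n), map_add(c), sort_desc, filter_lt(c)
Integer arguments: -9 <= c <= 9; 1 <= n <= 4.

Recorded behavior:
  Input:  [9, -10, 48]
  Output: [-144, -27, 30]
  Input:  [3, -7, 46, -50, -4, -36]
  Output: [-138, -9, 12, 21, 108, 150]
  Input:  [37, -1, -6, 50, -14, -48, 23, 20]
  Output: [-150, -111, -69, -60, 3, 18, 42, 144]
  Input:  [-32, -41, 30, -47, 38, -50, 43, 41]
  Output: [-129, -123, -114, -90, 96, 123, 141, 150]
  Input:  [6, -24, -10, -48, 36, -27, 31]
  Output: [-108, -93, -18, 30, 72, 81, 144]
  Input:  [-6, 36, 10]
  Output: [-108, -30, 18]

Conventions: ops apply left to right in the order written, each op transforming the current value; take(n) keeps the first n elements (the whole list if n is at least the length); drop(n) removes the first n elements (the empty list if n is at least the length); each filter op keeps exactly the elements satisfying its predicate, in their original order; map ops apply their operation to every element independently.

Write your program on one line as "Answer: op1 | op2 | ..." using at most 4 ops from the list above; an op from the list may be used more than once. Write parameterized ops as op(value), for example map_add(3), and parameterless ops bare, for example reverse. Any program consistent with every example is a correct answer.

reverse | sort_desc | map_mul(-3)

Check, running the answer program on each example:
  [9, -10, 48] -> [48, -10, 9] -> [48, 9, -10] -> [-144, -27, 30]
  [3, -7, 46, -50, -4, -36] -> [-36, -4, -50, 46, -7, 3] -> [46, 3, -4, -7, -36, -50] -> [-138, -9, 12, 21, 108, 150]
  [37, -1, -6, 50, -14, -48, 23, 20] -> [20, 23, -48, -14, 50, -6, -1, 37] -> [50, 37, 23, 20, -1, -6, -14, -48] -> [-150, -111, -69, -60, 3, 18, 42, 144]
  [-32, -41, 30, -47, 38, -50, 43, 41] -> [41, 43, -50, 38, -47, 30, -41, -32] -> [43, 41, 38, 30, -32, -41, -47, -50] -> [-129, -123, -114, -90, 96, 123, 141, 150]
  [6, -24, -10, -48, 36, -27, 31] -> [31, -27, 36, -48, -10, -24, 6] -> [36, 31, 6, -10, -24, -27, -48] -> [-108, -93, -18, 30, 72, 81, 144]
  [-6, 36, 10] -> [10, 36, -6] -> [36, 10, -6] -> [-108, -30, 18]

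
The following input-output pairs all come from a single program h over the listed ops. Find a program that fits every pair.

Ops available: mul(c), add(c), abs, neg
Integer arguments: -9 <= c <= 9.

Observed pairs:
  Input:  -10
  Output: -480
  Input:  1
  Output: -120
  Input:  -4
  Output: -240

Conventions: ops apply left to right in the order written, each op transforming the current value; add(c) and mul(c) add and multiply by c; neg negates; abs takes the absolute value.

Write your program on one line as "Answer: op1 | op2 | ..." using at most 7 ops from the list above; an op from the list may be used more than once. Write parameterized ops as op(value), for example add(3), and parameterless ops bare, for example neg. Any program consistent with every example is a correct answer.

mul(4) | neg | abs | add(8) | mul(-5) | mul(2)

Check, running the answer program on each example:
  -10 -> -40 -> 40 -> 40 -> 48 -> -240 -> -480
  1 -> 4 -> -4 -> 4 -> 12 -> -60 -> -120
  -4 -> -16 -> 16 -> 16 -> 24 -> -120 -> -240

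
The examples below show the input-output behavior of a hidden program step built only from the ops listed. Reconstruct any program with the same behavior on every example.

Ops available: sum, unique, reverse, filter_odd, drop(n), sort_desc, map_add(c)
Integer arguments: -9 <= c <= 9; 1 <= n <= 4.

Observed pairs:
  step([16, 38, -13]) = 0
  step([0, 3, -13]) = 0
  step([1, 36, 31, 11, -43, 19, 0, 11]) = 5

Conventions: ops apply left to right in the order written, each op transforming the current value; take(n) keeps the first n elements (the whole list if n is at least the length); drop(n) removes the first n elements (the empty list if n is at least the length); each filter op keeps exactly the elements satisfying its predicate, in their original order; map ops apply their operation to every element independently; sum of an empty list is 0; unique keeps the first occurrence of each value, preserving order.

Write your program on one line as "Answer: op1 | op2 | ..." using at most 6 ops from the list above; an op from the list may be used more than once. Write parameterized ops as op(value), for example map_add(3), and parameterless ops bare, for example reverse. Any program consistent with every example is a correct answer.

map_add(6) | drop(4) | reverse | filter_odd | sum

Check, running the answer program on each example:
  [16, 38, -13] -> [22, 44, -7] -> [] -> [] -> [] -> 0
  [0, 3, -13] -> [6, 9, -7] -> [] -> [] -> [] -> 0
  [1, 36, 31, 11, -43, 19, 0, 11] -> [7, 42, 37, 17, -37, 25, 6, 17] -> [-37, 25, 6, 17] -> [17, 6, 25, -37] -> [17, 25, -37] -> 5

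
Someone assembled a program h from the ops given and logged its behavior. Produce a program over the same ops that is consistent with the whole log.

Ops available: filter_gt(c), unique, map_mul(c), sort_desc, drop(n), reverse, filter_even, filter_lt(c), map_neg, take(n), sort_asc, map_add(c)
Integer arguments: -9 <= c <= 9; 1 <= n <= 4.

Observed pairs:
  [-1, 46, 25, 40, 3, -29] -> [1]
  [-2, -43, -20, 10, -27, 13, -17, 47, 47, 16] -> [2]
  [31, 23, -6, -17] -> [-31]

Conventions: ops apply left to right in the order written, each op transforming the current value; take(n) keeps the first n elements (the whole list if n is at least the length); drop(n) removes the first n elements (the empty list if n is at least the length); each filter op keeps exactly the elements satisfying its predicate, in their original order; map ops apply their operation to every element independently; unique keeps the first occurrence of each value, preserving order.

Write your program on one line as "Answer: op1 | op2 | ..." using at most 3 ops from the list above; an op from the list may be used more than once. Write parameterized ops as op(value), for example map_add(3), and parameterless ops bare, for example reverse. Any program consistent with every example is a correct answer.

filter_gt(-6) | map_neg | take(1)

Check, running the answer program on each example:
  [-1, 46, 25, 40, 3, -29] -> [-1, 46, 25, 40, 3] -> [1, -46, -25, -40, -3] -> [1]
  [-2, -43, -20, 10, -27, 13, -17, 47, 47, 16] -> [-2, 10, 13, 47, 47, 16] -> [2, -10, -13, -47, -47, -16] -> [2]
  [31, 23, -6, -17] -> [31, 23] -> [-31, -23] -> [-31]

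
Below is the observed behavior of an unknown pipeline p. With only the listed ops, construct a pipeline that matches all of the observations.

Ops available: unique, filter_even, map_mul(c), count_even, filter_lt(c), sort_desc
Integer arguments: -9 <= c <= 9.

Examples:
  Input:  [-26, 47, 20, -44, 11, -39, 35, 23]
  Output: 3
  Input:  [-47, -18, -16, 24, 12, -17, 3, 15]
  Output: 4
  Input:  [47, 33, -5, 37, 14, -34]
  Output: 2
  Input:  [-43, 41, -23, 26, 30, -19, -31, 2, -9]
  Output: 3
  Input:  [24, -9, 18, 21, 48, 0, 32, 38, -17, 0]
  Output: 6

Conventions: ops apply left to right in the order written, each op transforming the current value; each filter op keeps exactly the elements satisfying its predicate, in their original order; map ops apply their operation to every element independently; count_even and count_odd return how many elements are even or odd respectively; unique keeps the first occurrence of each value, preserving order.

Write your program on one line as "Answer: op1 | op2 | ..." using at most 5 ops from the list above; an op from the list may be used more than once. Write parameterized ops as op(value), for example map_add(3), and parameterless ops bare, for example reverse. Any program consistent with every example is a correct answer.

filter_even | map_mul(-1) | unique | count_even

Check, running the answer program on each example:
  [-26, 47, 20, -44, 11, -39, 35, 23] -> [-26, 20, -44] -> [26, -20, 44] -> [26, -20, 44] -> 3
  [-47, -18, -16, 24, 12, -17, 3, 15] -> [-18, -16, 24, 12] -> [18, 16, -24, -12] -> [18, 16, -24, -12] -> 4
  [47, 33, -5, 37, 14, -34] -> [14, -34] -> [-14, 34] -> [-14, 34] -> 2
  [-43, 41, -23, 26, 30, -19, -31, 2, -9] -> [26, 30, 2] -> [-26, -30, -2] -> [-26, -30, -2] -> 3
  [24, -9, 18, 21, 48, 0, 32, 38, -17, 0] -> [24, 18, 48, 0, 32, 38, 0] -> [-24, -18, -48, 0, -32, -38, 0] -> [-24, -18, -48, 0, -32, -38] -> 6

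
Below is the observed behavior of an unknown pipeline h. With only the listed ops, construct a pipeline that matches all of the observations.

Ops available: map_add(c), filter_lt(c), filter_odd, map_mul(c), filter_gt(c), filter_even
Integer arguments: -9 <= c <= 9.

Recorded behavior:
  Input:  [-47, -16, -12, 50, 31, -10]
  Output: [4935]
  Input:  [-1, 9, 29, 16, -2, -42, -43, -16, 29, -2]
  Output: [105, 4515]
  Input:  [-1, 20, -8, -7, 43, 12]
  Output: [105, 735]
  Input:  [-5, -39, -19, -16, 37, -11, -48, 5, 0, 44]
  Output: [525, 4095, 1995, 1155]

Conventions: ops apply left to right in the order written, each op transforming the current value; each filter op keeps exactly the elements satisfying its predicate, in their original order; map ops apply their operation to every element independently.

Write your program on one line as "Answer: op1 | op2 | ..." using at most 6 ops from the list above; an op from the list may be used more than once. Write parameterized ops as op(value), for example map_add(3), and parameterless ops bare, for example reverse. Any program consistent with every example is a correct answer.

map_mul(3) | filter_odd | map_mul(-5) | filter_gt(8) | map_mul(7)

Check, running the answer program on each example:
  [-47, -16, -12, 50, 31, -10] -> [-141, -48, -36, 150, 93, -30] -> [-141, 93] -> [705, -465] -> [705] -> [4935]
  [-1, 9, 29, 16, -2, -42, -43, -16, 29, -2] -> [-3, 27, 87, 48, -6, -126, -129, -48, 87, -6] -> [-3, 27, 87, -129, 87] -> [15, -135, -435, 645, -435] -> [15, 645] -> [105, 4515]
  [-1, 20, -8, -7, 43, 12] -> [-3, 60, -24, -21, 129, 36] -> [-3, -21, 129] -> [15, 105, -645] -> [15, 105] -> [105, 735]
  [-5, -39, -19, -16, 37, -11, -48, 5, 0, 44] -> [-15, -117, -57, -48, 111, -33, -144, 15, 0, 132] -> [-15, -117, -57, 111, -33, 15] -> [75, 585, 285, -555, 165, -75] -> [75, 585, 285, 165] -> [525, 4095, 1995, 1155]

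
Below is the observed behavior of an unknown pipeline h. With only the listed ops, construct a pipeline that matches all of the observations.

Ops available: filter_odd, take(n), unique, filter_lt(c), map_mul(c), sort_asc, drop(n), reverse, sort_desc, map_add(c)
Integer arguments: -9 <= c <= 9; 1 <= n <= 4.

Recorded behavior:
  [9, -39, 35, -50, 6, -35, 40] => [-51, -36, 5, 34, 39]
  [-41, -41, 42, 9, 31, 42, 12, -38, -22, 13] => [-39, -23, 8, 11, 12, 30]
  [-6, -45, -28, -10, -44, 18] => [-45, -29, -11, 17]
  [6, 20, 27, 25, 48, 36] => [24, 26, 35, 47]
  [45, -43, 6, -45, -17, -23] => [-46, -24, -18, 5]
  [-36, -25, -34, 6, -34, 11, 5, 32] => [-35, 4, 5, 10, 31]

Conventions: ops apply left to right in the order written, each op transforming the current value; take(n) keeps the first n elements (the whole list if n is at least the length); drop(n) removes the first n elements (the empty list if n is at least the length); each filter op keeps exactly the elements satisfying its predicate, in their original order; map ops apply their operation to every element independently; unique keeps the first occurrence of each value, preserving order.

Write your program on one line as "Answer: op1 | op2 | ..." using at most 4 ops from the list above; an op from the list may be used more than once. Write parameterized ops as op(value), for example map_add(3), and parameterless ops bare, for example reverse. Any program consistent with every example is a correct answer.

unique | map_add(-1) | drop(2) | sort_asc

Check, running the answer program on each example:
  [9, -39, 35, -50, 6, -35, 40] -> [9, -39, 35, -50, 6, -35, 40] -> [8, -40, 34, -51, 5, -36, 39] -> [34, -51, 5, -36, 39] -> [-51, -36, 5, 34, 39]
  [-41, -41, 42, 9, 31, 42, 12, -38, -22, 13] -> [-41, 42, 9, 31, 12, -38, -22, 13] -> [-42, 41, 8, 30, 11, -39, -23, 12] -> [8, 30, 11, -39, -23, 12] -> [-39, -23, 8, 11, 12, 30]
  [-6, -45, -28, -10, -44, 18] -> [-6, -45, -28, -10, -44, 18] -> [-7, -46, -29, -11, -45, 17] -> [-29, -11, -45, 17] -> [-45, -29, -11, 17]
  [6, 20, 27, 25, 48, 36] -> [6, 20, 27, 25, 48, 36] -> [5, 19, 26, 24, 47, 35] -> [26, 24, 47, 35] -> [24, 26, 35, 47]
  [45, -43, 6, -45, -17, -23] -> [45, -43, 6, -45, -17, -23] -> [44, -44, 5, -46, -18, -24] -> [5, -46, -18, -24] -> [-46, -24, -18, 5]
  [-36, -25, -34, 6, -34, 11, 5, 32] -> [-36, -25, -34, 6, 11, 5, 32] -> [-37, -26, -35, 5, 10, 4, 31] -> [-35, 5, 10, 4, 31] -> [-35, 4, 5, 10, 31]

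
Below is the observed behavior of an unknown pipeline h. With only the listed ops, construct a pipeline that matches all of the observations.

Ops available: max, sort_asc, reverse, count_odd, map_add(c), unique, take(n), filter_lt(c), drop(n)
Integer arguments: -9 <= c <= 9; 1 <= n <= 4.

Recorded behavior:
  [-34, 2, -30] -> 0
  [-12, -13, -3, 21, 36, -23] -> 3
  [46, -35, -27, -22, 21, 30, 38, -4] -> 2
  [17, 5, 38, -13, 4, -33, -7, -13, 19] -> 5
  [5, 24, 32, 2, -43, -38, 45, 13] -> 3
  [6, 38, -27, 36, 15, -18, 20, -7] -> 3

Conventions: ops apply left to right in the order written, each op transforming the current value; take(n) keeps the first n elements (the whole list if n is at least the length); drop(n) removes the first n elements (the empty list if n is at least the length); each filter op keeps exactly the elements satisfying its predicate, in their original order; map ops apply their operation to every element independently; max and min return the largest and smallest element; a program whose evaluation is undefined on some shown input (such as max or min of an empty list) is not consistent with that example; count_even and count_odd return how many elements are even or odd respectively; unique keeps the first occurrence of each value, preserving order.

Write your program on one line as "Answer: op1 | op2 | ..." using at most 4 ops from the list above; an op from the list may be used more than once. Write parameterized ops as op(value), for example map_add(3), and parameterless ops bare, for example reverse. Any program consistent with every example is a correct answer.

drop(2) | reverse | count_odd

Check, running the answer program on each example:
  [-34, 2, -30] -> [-30] -> [-30] -> 0
  [-12, -13, -3, 21, 36, -23] -> [-3, 21, 36, -23] -> [-23, 36, 21, -3] -> 3
  [46, -35, -27, -22, 21, 30, 38, -4] -> [-27, -22, 21, 30, 38, -4] -> [-4, 38, 30, 21, -22, -27] -> 2
  [17, 5, 38, -13, 4, -33, -7, -13, 19] -> [38, -13, 4, -33, -7, -13, 19] -> [19, -13, -7, -33, 4, -13, 38] -> 5
  [5, 24, 32, 2, -43, -38, 45, 13] -> [32, 2, -43, -38, 45, 13] -> [13, 45, -38, -43, 2, 32] -> 3
  [6, 38, -27, 36, 15, -18, 20, -7] -> [-27, 36, 15, -18, 20, -7] -> [-7, 20, -18, 15, 36, -27] -> 3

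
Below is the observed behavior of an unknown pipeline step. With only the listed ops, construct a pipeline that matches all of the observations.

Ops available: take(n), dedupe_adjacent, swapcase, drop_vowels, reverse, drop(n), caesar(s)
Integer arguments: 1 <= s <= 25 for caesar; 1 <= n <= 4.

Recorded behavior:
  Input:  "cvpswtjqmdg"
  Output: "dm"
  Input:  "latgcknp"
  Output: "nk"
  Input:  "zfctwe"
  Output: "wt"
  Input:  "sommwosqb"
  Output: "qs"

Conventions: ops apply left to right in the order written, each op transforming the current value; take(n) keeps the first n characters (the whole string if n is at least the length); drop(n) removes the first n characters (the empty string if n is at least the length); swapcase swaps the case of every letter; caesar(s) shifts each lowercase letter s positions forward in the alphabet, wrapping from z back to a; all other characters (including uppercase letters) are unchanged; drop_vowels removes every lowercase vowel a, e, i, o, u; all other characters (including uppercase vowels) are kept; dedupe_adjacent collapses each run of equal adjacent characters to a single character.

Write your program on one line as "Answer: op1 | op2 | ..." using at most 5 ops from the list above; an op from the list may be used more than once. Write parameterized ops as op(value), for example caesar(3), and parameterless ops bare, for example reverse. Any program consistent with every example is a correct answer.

reverse | drop(1) | drop_vowels | take(2)

Check, running the answer program on each example:
  "cvpswtjqmdg" -> "gdmqjtwspvc" -> "dmqjtwspvc" -> "dmqjtwspvc" -> "dm"
  "latgcknp" -> "pnkcgtal" -> "nkcgtal" -> "nkcgtl" -> "nk"
  "zfctwe" -> "ewtcfz" -> "wtcfz" -> "wtcfz" -> "wt"
  "sommwosqb" -> "bqsowmmos" -> "qsowmmos" -> "qswmms" -> "qs"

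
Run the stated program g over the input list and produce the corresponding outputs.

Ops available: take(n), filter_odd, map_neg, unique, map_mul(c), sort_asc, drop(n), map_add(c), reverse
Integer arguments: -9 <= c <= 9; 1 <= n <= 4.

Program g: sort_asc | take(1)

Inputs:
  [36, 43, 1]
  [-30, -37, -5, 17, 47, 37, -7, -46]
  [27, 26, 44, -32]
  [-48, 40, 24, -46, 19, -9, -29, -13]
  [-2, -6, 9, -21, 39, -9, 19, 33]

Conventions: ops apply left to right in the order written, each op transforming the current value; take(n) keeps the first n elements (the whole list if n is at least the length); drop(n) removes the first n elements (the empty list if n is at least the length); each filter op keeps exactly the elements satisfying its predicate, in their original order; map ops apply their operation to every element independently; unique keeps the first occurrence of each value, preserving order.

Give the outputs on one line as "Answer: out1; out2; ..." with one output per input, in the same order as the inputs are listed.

[1]; [-46]; [-32]; [-48]; [-21]

Execution, op by op:
  [36, 43, 1] -> [1, 36, 43] -> [1]
  [-30, -37, -5, 17, 47, 37, -7, -46] -> [-46, -37, -30, -7, -5, 17, 37, 47] -> [-46]
  [27, 26, 44, -32] -> [-32, 26, 27, 44] -> [-32]
  [-48, 40, 24, -46, 19, -9, -29, -13] -> [-48, -46, -29, -13, -9, 19, 24, 40] -> [-48]
  [-2, -6, 9, -21, 39, -9, 19, 33] -> [-21, -9, -6, -2, 9, 19, 33, 39] -> [-21]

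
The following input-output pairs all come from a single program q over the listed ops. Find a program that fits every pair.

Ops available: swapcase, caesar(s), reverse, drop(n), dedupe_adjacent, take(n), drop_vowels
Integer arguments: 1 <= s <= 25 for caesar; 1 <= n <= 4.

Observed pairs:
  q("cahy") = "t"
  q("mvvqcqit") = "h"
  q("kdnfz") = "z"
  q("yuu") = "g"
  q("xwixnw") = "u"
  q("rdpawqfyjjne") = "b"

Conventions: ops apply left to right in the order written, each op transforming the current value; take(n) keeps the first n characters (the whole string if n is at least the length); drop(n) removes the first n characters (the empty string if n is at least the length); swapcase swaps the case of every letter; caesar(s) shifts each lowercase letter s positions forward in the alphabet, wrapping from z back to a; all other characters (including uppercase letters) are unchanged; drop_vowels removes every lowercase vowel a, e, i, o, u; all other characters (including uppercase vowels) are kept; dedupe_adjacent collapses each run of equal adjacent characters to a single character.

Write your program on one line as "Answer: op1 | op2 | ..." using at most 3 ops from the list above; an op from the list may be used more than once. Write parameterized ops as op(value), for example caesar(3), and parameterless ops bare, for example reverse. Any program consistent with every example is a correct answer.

drop(2) | caesar(12) | take(1)

Check, running the answer program on each example:
  "cahy" -> "hy" -> "tk" -> "t"
  "mvvqcqit" -> "vqcqit" -> "hcocuf" -> "h"
  "kdnfz" -> "nfz" -> "zrl" -> "z"
  "yuu" -> "u" -> "g" -> "g"
  "xwixnw" -> "ixnw" -> "ujzi" -> "u"
  "rdpawqfyjjne" -> "pawqfyjjne" -> "bmicrkvvzq" -> "b"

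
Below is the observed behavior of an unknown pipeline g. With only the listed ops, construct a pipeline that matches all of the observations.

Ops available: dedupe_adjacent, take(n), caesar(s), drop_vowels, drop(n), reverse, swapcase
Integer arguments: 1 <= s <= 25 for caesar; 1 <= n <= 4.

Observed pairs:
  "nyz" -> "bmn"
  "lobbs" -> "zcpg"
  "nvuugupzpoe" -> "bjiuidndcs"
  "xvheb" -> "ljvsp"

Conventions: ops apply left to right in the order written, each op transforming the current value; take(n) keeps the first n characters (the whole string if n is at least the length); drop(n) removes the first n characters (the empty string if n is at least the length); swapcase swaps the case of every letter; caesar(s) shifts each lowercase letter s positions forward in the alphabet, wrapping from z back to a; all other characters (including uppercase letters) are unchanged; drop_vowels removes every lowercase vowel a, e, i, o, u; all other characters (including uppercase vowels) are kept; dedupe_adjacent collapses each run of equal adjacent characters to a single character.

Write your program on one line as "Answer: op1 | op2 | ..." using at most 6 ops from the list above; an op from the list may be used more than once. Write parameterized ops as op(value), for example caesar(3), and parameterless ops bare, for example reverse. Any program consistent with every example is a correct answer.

reverse | caesar(22) | caesar(18) | dedupe_adjacent | reverse

Check, running the answer program on each example:
  "nyz" -> "zyn" -> "vuj" -> "nmb" -> "nmb" -> "bmn"
  "lobbs" -> "sbbol" -> "oxxkh" -> "gppcz" -> "gpcz" -> "zcpg"
  "nvuugupzpoe" -> "eopzpuguuvn" -> "aklvlqcqqrj" -> "scdndiuiijb" -> "scdndiuijb" -> "bjiuidndcs"
  "xvheb" -> "behvx" -> "xadrt" -> "psvjl" -> "psvjl" -> "ljvsp"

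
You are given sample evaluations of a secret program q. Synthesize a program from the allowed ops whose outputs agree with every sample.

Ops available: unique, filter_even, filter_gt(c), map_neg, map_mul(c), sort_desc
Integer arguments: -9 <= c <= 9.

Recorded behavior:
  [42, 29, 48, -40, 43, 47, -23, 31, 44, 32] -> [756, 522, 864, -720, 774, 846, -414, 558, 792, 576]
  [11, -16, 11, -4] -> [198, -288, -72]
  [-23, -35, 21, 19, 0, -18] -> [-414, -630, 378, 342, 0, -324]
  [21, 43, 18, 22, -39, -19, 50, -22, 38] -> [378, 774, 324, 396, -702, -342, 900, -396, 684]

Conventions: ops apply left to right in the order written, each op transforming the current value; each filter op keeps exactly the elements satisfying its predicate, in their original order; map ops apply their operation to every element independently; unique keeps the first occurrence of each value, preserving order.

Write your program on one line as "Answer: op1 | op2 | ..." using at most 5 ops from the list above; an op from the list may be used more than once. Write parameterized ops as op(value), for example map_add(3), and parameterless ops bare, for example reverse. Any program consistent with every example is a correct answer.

map_mul(6) | map_neg | map_mul(-3) | unique

Check, running the answer program on each example:
  [42, 29, 48, -40, 43, 47, -23, 31, 44, 32] -> [252, 174, 288, -240, 258, 282, -138, 186, 264, 192] -> [-252, -174, -288, 240, -258, -282, 138, -186, -264, -192] -> [756, 522, 864, -720, 774, 846, -414, 558, 792, 576] -> [756, 522, 864, -720, 774, 846, -414, 558, 792, 576]
  [11, -16, 11, -4] -> [66, -96, 66, -24] -> [-66, 96, -66, 24] -> [198, -288, 198, -72] -> [198, -288, -72]
  [-23, -35, 21, 19, 0, -18] -> [-138, -210, 126, 114, 0, -108] -> [138, 210, -126, -114, 0, 108] -> [-414, -630, 378, 342, 0, -324] -> [-414, -630, 378, 342, 0, -324]
  [21, 43, 18, 22, -39, -19, 50, -22, 38] -> [126, 258, 108, 132, -234, -114, 300, -132, 228] -> [-126, -258, -108, -132, 234, 114, -300, 132, -228] -> [378, 774, 324, 396, -702, -342, 900, -396, 684] -> [378, 774, 324, 396, -702, -342, 900, -396, 684]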